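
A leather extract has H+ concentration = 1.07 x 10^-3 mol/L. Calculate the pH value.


pH = -log10[H+]
pH = -log10(1.07 x 10^-3) = 2.97


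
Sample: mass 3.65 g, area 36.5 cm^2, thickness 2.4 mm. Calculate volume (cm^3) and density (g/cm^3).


Thickness in cm = 2.4 / 10 = 0.24 cm
Volume = 36.5 x 0.24 = 8.760 cm^3
Density = 3.65 / 8.760 = 0.417 g/cm^3


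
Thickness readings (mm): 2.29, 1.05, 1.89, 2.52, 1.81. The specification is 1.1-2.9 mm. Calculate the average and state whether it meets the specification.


Average = 1.91 mm
Within specification: Yes

Sum = 9.56
Average = 9.56 / 5 = 1.91 mm
Specification range: 1.1 to 2.9 mm
Within spec: Yes


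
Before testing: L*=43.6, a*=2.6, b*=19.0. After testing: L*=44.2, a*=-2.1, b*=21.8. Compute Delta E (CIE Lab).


Delta E = 5.50


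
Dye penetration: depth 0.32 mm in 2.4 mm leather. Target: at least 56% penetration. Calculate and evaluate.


Penetration = 0.32 / 2.4 x 100 = 13.3%
Target: 56%
Meets target: No


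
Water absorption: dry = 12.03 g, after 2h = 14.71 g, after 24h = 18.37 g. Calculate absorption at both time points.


2h absorption = 22.3%
24h absorption = 52.7%


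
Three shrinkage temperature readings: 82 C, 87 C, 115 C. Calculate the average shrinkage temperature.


Average = (82 + 87 + 115) / 3
Average = 284 / 3 = 94.7 C


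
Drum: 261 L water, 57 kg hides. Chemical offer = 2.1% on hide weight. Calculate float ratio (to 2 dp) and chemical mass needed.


Float ratio = 261 / 57 = 4.58
Chemical = 57 x 2.1 / 100 = 1.197 kg


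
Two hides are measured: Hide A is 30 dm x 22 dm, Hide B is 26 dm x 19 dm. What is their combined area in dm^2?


Hide A area = 30 x 22 = 660 dm^2
Hide B area = 26 x 19 = 494 dm^2
Total = 660 + 494 = 1154 dm^2


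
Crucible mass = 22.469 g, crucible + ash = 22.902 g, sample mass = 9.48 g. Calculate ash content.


Ash mass = 0.433 g
Ash content = 4.57%


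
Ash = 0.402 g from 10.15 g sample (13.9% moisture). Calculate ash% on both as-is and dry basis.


As-is ash = 3.96%
Dry-basis ash = 4.60%


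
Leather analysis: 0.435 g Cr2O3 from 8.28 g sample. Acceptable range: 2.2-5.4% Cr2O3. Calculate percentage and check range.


Cr2O3 = 5.25%
Within range: Yes

Cr2O3% = 0.435 / 8.28 x 100 = 5.25%
Acceptable range: 2.2 to 5.4%
Within range: Yes


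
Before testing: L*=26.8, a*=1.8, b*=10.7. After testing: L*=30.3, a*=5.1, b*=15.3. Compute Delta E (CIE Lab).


dL = 30.3 - 26.8 = 3.5
da = 5.1 - 1.8 = 3.3
db = 15.3 - 10.7 = 4.6
dE = sqrt((3.5)^2 + (3.3)^2 + (4.6)^2) = 6.66


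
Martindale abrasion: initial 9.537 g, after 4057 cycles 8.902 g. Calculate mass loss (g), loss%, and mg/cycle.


Mass loss = 0.635 g
Loss = 6.66%
Rate = 0.157 mg/cycle

Loss = 9.537 - 8.902 = 0.635 g
Loss% = 0.635 / 9.537 x 100 = 6.66%
Rate = 0.635 / 4057 x 1000 = 0.157 mg/cycle


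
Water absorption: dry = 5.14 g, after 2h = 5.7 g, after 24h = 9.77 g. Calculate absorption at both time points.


WA (2h) = (5.7 - 5.14) / 5.14 x 100 = 10.9%
WA (24h) = (9.77 - 5.14) / 5.14 x 100 = 90.1%


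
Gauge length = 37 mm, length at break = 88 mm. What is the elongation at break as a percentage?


137.8%

Extension = 88 - 37 = 51 mm
Elongation = 51 / 37 x 100 = 137.8%


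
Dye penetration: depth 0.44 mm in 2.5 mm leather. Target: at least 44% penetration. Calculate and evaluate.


Penetration = 17.6%
Meets target: No

Penetration = 0.44 / 2.5 x 100 = 17.6%
Target: 44%
Meets target: No


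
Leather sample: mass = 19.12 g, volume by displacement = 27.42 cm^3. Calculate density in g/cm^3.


Density = mass / volume
Density = 19.12 / 27.42 = 0.697 g/cm^3


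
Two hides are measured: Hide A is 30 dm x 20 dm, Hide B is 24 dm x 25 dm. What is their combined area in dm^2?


1200 dm^2

Hide A area = 30 x 20 = 600 dm^2
Hide B area = 24 x 25 = 600 dm^2
Total = 600 + 600 = 1200 dm^2


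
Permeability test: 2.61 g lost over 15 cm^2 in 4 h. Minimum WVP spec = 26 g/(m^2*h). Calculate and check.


WVP = 435.00 g/(m^2*h)
Meets specification: Yes


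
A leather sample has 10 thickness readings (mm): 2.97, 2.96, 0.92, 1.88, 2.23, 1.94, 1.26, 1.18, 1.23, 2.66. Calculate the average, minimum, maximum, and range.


Average = 1.92 mm
Min = 0.92 mm
Max = 2.97 mm
Range = 2.05 mm

Sum = 19.23
Average = 19.23 / 10 = 1.92 mm
Minimum = 0.92 mm
Maximum = 2.97 mm
Range = 2.97 - 0.92 = 2.05 mm


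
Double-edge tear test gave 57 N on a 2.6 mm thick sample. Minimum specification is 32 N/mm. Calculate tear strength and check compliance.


Tear strength = 21.9 N/mm
Compliant: No

Tear strength = 57 / 2.6 = 21.9 N/mm
Required minimum = 32 N/mm
Compliant: No


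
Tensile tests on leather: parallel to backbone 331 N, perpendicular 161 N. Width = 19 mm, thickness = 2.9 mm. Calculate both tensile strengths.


Parallel = 6.01 N/mm^2
Perpendicular = 2.92 N/mm^2

Area = 19 x 2.9 = 55.1 mm^2
TS (parallel) = 331 / 55.1 = 6.01 N/mm^2
TS (perpendicular) = 161 / 55.1 = 2.92 N/mm^2


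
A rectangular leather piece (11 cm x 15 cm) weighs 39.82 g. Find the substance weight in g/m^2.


Area = 11 x 15 = 165 cm^2
SW = 39.82 / 165 x 10000 = 2413.3 g/m^2


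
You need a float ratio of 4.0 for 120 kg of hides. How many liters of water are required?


Water = hide weight x target ratio
Water = 120 x 4.0 = 480.0 L


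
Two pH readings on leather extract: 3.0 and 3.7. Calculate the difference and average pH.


Difference = |3.0 - 3.7| = 0.7
Average = (3.0 + 3.7) / 2 = 3.35


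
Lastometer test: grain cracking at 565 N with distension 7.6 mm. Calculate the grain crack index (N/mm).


74.3 N/mm


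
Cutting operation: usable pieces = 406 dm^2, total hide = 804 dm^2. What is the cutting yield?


50.5%


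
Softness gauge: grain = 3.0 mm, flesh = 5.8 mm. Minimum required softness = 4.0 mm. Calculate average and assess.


Average softness = 4.40 mm
Meets requirement: Yes


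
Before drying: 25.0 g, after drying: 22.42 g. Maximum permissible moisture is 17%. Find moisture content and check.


Moisture content = 10.3%
Acceptable: Yes

MC = (25.0 - 22.42) / 25.0 x 100 = 10.3%
Maximum: 17%
Acceptable: Yes


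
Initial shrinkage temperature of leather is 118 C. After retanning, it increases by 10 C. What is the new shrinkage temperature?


128 C

New Ts = 118 + 10 = 128 C


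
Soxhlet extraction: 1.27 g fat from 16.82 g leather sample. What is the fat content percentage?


Fat content = 1.27 / 16.82 x 100
Fat = 7.6%


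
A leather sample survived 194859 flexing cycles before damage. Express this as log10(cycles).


log10(194859) = 5.29


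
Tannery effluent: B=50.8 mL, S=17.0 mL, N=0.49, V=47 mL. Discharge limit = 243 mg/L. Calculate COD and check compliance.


COD = (50.8 - 17.0) x 0.49 x 8000 / 47 = 2819.1 mg/L
Limit: 243 mg/L
Compliant: No


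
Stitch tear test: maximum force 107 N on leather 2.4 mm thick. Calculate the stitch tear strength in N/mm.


Stitch tear strength = force / thickness
STS = 107 / 2.4 = 44.6 N/mm


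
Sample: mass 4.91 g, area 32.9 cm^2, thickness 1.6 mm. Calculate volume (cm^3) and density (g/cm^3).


Volume = 5.264 cm^3
Density = 0.933 g/cm^3

Thickness in cm = 1.6 / 10 = 0.16 cm
Volume = 32.9 x 0.16 = 5.264 cm^3
Density = 4.91 / 5.264 = 0.933 g/cm^3


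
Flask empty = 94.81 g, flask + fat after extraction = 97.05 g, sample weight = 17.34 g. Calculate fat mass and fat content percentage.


Fat mass = 97.05 - 94.81 = 2.24 g
Fat% = 2.24 / 17.34 x 100 = 12.9%


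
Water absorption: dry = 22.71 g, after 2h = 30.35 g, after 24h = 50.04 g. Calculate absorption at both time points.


WA (2h) = (30.35 - 22.71) / 22.71 x 100 = 33.6%
WA (24h) = (50.04 - 22.71) / 22.71 x 100 = 120.3%


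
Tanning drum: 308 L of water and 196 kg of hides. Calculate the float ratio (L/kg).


1.6


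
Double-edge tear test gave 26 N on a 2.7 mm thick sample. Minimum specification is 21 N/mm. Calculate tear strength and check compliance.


Tear strength = 9.6 N/mm
Compliant: No

Tear strength = 26 / 2.7 = 9.6 N/mm
Required minimum = 21 N/mm
Compliant: No


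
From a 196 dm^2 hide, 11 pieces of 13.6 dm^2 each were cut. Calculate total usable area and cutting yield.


Total usable = 11 x 13.6 = 149.6 dm^2
Yield = 149.6 / 196 x 100 = 76.3%


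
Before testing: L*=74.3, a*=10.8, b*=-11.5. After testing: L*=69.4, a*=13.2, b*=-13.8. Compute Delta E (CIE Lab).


dL = 69.4 - 74.3 = -4.9
da = 13.2 - 10.8 = 2.4
db = -13.8 - (-11.5) = -2.3
dE = sqrt((-4.9)^2 + (2.4)^2 + (-2.3)^2) = 5.92


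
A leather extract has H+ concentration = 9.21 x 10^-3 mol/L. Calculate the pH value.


pH = 2.04


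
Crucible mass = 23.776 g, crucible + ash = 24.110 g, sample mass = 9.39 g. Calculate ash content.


Ash mass = 24.110 - 23.776 = 0.334 g
Ash% = 0.334 / 9.39 x 100 = 3.56%


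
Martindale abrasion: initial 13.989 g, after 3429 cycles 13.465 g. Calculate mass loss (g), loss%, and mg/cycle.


Loss = 13.989 - 13.465 = 0.524 g
Loss% = 0.524 / 13.989 x 100 = 3.75%
Rate = 0.524 / 3429 x 1000 = 0.153 mg/cycle


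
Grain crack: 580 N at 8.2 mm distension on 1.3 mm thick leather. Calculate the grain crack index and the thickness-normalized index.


Crack index = 580 / 8.2 = 70.7 N/mm
Normalized = 70.7 / 1.3 = 54.4 N/mm per mm


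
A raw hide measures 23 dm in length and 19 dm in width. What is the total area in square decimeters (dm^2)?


437 dm^2

Area = length x width
Area = 23 x 19 = 437 dm^2


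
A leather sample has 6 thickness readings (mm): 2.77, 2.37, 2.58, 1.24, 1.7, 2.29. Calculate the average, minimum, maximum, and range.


Sum = 12.95
Average = 12.95 / 6 = 2.16 mm
Minimum = 1.24 mm
Maximum = 2.77 mm
Range = 2.77 - 1.24 = 1.53 mm


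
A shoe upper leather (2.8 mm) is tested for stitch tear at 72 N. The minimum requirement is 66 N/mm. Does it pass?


STS = 72 / 2.8 = 25.7 N/mm
Minimum required: 66 N/mm
Passes: No


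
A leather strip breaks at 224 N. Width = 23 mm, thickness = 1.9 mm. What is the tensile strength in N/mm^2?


5.13 N/mm^2


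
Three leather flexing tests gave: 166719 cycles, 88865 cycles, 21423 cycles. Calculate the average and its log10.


Average = (166719 + 88865 + 21423) / 3 = 92336 cycles
log10(92336) = 4.97


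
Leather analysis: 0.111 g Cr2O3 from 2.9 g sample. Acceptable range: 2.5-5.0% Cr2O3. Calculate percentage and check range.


Cr2O3% = 0.111 / 2.9 x 100 = 3.83%
Acceptable range: 2.5 to 5.0%
Within range: Yes


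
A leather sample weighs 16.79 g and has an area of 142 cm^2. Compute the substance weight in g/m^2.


1182.4 g/m^2

Substance weight = mass / area x 10000
SW = 16.79 / 142 x 10000
SW = 1182.4 g/m^2


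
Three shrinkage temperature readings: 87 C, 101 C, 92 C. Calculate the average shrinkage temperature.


93.3 C

Average = (87 + 101 + 92) / 3
Average = 280 / 3 = 93.3 C


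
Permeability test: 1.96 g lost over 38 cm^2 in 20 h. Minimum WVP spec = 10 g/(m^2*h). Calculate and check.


WVP = 25.79 g/(m^2*h)
Meets specification: Yes

WVP = 1.96 / (38 x 20) x 10000 = 25.79 g/(m^2*h)
Minimum: 10 g/(m^2*h)
Meets spec: Yes


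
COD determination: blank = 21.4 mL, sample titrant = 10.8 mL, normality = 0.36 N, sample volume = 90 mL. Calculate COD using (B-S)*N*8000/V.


COD = (21.4 - 10.8) x 0.36 x 8000 / 90
COD = 10.6 x 0.36 x 8000 / 90
COD = 339.2 mg/L


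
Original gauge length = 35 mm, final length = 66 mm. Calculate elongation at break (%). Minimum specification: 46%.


Elongation = 88.6%
Meets spec: Yes

Extension = 66 - 35 = 31 mm
Elongation = 31 / 35 x 100 = 88.6%
Minimum required: 46%
Meets specification: Yes


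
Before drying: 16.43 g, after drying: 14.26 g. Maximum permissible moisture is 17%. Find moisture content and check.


Moisture content = 13.2%
Acceptable: Yes

MC = (16.43 - 14.26) / 16.43 x 100 = 13.2%
Maximum: 17%
Acceptable: Yes


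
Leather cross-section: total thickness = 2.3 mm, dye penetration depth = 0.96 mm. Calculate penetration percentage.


Penetration% = 0.96 / 2.3 x 100
Penetration = 41.7%


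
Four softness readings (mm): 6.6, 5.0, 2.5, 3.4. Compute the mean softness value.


Sum = 6.6 + 5.0 + 2.5 + 3.4
Mean = 17.5 / 4 = 4.38 mm


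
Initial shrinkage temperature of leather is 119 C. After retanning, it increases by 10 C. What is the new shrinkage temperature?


129 C

New Ts = 119 + 10 = 129 C


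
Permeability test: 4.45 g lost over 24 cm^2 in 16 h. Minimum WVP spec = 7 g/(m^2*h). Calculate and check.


WVP = 115.89 g/(m^2*h)
Meets specification: Yes

WVP = 4.45 / (24 x 16) x 10000 = 115.89 g/(m^2*h)
Minimum: 7 g/(m^2*h)
Meets spec: Yes


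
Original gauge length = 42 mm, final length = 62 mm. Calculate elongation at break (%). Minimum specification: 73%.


Extension = 62 - 42 = 20 mm
Elongation = 20 / 42 x 100 = 47.6%
Minimum required: 73%
Meets specification: No


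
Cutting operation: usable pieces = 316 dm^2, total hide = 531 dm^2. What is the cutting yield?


59.5%


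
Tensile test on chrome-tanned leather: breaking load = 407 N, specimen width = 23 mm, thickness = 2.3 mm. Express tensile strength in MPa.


7.69 MPa


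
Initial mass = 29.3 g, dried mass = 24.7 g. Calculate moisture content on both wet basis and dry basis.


Wet basis = 15.7%
Dry basis = 18.6%


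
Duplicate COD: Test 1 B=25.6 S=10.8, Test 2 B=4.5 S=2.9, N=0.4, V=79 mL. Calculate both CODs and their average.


COD1 = (25.6 - 10.8) x 0.4 x 8000 / 79 = 599.5 mg/L
COD2 = (4.5 - 2.9) x 0.4 x 8000 / 79 = 64.8 mg/L
Average = (599.5 + 64.8) / 2 = 332.2 mg/L


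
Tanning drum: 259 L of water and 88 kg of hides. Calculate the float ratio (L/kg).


2.9

Float ratio = water / hide weight
Ratio = 259 / 88 = 2.9


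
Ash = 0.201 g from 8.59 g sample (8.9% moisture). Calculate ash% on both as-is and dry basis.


As-is ash = 2.34%
Dry-basis ash = 2.57%

As-is ash% = 0.201 / 8.59 x 100 = 2.34%
Dry mass = 8.59 x (100 - 8.9) / 100 = 7.82549 g
Dry-basis ash% = 0.201 / 7.82549 x 100 = 2.57%


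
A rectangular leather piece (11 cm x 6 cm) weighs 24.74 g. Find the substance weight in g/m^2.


3748.5 g/m^2

Area = 11 x 6 = 66 cm^2
SW = 24.74 / 66 x 10000 = 3748.5 g/m^2


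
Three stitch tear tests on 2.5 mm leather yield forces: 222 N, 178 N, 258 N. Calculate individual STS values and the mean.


STS1 = 222 / 2.5 = 88.8 N/mm
STS2 = 178 / 2.5 = 71.2 N/mm
STS3 = 258 / 2.5 = 103.2 N/mm
Mean = (88.8 + 71.2 + 103.2) / 3 = 87.7 N/mm


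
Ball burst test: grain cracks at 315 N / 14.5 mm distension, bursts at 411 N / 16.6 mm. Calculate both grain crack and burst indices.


Crack index = 21.7 N/mm
Burst index = 24.8 N/mm


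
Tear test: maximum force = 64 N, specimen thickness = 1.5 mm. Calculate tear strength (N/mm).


Tear strength = force / thickness
Tear = 64 / 1.5 = 42.7 N/mm


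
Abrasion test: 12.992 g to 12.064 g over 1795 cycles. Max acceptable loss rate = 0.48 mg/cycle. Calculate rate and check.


Loss = 12.992 - 12.064 = 0.928 g
Rate = 0.928 g / 1795 cycles x 1000 = 0.517 mg/cycle
Max = 0.48 mg/cycle
Passes: No


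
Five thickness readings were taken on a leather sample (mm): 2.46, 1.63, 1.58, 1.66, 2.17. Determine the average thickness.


Sum = 2.46 + 1.63 + 1.58 + 1.66 + 2.17 = 9.50
Average = 9.50 / 5 = 1.90 mm


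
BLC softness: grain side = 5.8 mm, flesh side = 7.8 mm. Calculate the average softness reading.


Average = (5.8 + 7.8) / 2
Average = 6.80 mm


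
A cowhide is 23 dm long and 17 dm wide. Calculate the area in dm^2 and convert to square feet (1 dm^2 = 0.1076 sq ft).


Area = 23 x 17 = 391 dm^2
Conversion: 391 x 0.1076 = 42.07 sq ft


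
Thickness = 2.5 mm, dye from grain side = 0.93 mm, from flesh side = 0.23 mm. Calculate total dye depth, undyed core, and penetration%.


Total dyed = 1.16 mm
Undyed core = 1.34 mm
Penetration = 46.4%

Total dyed = 0.93 + 0.23 = 1.16 mm
Undyed core = 2.5 - 1.16 = 1.34 mm
Penetration = 1.16 / 2.5 x 100 = 46.4%


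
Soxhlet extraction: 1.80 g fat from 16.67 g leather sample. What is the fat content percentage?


Fat content = 1.80 / 16.67 x 100
Fat = 10.8%


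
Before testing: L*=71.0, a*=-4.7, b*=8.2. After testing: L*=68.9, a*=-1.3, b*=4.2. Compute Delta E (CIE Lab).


Delta E = 5.65


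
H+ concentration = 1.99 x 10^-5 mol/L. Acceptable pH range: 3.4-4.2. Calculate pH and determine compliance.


pH = 4.70
Compliant: No

pH = -log10(1.99 x 10^-5) = 4.70
Range: 3.4 to 4.2
Compliant: No


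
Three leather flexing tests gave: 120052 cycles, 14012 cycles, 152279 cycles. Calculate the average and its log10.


Average = 95448 cycles
log10 = 4.98


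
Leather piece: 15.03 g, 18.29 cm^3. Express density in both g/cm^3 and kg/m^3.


0.822 g/cm^3
822 kg/m^3

Density = 15.03 / 18.29 = 0.822 g/cm^3
Convert: 0.822 x 1000 = 822 kg/m^3


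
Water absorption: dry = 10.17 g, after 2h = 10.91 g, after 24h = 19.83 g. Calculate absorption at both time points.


2h absorption = 7.3%
24h absorption = 95.0%

WA (2h) = (10.91 - 10.17) / 10.17 x 100 = 7.3%
WA (24h) = (19.83 - 10.17) / 10.17 x 100 = 95.0%


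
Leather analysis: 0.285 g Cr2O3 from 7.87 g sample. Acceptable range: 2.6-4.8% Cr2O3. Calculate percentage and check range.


Cr2O3% = 0.285 / 7.87 x 100 = 3.62%
Acceptable range: 2.6 to 4.8%
Within range: Yes


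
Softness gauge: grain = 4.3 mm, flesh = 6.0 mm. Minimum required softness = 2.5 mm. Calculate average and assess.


Average softness = 5.15 mm
Meets requirement: Yes


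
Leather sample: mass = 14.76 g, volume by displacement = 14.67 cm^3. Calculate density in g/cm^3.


Density = mass / volume
Density = 14.76 / 14.67 = 1.006 g/cm^3


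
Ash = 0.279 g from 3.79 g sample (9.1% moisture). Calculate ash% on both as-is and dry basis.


As-is ash = 7.36%
Dry-basis ash = 8.10%

As-is ash% = 0.279 / 3.79 x 100 = 7.36%
Dry mass = 3.79 x (100 - 9.1) / 100 = 3.44511 g
Dry-basis ash% = 0.279 / 3.44511 x 100 = 8.10%


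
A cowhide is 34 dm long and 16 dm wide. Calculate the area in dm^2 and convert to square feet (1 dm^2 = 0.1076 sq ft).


Area = 34 x 16 = 544 dm^2
Conversion: 544 x 0.1076 = 58.53 sq ft


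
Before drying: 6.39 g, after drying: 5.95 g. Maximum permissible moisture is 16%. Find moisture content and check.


MC = (6.39 - 5.95) / 6.39 x 100 = 6.9%
Maximum: 16%
Acceptable: Yes


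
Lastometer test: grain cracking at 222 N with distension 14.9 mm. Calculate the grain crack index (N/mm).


14.9 N/mm

Grain crack index = force / distension
Index = 222 / 14.9 = 14.9 N/mm


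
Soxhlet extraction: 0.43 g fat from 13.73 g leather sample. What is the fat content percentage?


3.1%


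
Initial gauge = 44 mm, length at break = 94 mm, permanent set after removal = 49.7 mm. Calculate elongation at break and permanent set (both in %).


Elongation at break = 113.6%
Permanent set = 13.0%

Elongation at break = (94 - 44) / 44 x 100 = 113.6%
Permanent set = (49.7 - 44) / 44 x 100 = 13.0%


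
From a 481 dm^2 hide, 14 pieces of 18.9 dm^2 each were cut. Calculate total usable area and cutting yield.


Total usable = 14 x 18.9 = 264.6 dm^2
Yield = 264.6 / 481 x 100 = 55.0%


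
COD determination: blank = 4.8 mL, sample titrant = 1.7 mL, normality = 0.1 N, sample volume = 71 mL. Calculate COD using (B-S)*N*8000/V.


COD = (4.8 - 1.7) x 0.1 x 8000 / 71
COD = 3.1 x 0.1 x 8000 / 71
COD = 34.9 mg/L


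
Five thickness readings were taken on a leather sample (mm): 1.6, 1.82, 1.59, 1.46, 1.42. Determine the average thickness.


1.58 mm

Sum = 1.6 + 1.82 + 1.59 + 1.46 + 1.42 = 7.89
Average = 7.89 / 5 = 1.58 mm


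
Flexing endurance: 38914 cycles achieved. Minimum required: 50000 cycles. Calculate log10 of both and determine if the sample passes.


Achieved: log10 = 4.59
Required: log10 = 4.70
Passes: No


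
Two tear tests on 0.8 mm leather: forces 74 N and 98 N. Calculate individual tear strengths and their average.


Tear 1 = 74 / 0.8 = 92.5 N/mm
Tear 2 = 98 / 0.8 = 122.5 N/mm
Average = (92.5 + 122.5) / 2 = 107.5 N/mm


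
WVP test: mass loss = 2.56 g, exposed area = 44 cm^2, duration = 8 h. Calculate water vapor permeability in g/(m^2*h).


WVP = mass_loss / (area x time) x 10000
WVP = 2.56 / (44 x 8) x 10000
WVP = 2.56 / 352 x 10000 = 72.73 g/(m^2*h)


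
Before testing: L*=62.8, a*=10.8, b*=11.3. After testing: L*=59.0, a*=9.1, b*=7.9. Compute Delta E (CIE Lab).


dL = 59.0 - 62.8 = -3.8
da = 9.1 - 10.8 = -1.7
db = 7.9 - 11.3 = -3.4
dE = sqrt((-3.8)^2 + (-1.7)^2 + (-3.4)^2) = 5.37


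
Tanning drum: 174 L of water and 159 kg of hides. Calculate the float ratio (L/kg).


1.1

Float ratio = water / hide weight
Ratio = 174 / 159 = 1.1


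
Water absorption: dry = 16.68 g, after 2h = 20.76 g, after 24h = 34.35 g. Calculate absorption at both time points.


WA (2h) = (20.76 - 16.68) / 16.68 x 100 = 24.5%
WA (24h) = (34.35 - 16.68) / 16.68 x 100 = 105.9%


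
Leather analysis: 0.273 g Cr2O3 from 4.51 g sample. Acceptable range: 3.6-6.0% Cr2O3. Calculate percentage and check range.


Cr2O3 = 6.05%
Within range: No


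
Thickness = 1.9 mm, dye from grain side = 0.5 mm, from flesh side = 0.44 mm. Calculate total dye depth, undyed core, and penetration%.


Total dyed = 0.94 mm
Undyed core = 0.96 mm
Penetration = 49.5%


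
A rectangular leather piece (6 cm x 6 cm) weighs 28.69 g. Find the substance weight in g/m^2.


Area = 6 x 6 = 36 cm^2
SW = 28.69 / 36 x 10000 = 7969.4 g/m^2


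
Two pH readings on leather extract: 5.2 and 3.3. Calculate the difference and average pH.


Difference = 1.9
Average pH = 4.25

Difference = |5.2 - 3.3| = 1.9
Average = (5.2 + 3.3) / 2 = 4.25


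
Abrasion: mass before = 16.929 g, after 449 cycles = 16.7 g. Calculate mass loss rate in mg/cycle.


0.510 mg/cycle

Mass loss = 16.929 - 16.7 = 0.229 g
Rate = 0.229 / 449 x 1000 = 0.510 mg/cycle


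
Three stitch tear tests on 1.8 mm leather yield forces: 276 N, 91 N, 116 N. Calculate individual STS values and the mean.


STS1 = 153.3 N/mm
STS2 = 50.6 N/mm
STS3 = 64.4 N/mm
Mean = 89.4 N/mm


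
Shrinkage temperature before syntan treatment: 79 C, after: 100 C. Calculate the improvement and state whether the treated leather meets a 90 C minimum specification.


Improvement = 21 C
Meets 90 C spec: Yes

Improvement = 100 - 79 = 21 C
Spec check: 100 C >= 90 C? Yes


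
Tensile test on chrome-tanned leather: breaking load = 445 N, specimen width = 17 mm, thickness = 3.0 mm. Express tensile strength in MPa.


Cross-section = 17 x 3.0 = 51.0 mm^2
TS = 445 / 51.0 = 8.73 MPa
(1 N/mm^2 = 1 MPa)


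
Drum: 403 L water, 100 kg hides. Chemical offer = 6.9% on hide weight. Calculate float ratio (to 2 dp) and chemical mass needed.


Float ratio = 4.03
Chemical needed = 6.9 kg


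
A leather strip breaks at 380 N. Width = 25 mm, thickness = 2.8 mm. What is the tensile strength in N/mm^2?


Cross-sectional area = 25 x 2.8 = 70.0 mm^2
Tensile strength = 380 / 70.0 = 5.43 N/mm^2


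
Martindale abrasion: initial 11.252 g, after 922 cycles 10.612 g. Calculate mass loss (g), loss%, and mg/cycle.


Loss = 11.252 - 10.612 = 0.640 g
Loss% = 0.640 / 11.252 x 100 = 5.69%
Rate = 0.640 / 922 x 1000 = 0.694 mg/cycle


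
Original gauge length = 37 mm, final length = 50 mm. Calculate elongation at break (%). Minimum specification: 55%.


Elongation = 35.1%
Meets spec: No

Extension = 50 - 37 = 13 mm
Elongation = 13 / 37 x 100 = 35.1%
Minimum required: 55%
Meets specification: No


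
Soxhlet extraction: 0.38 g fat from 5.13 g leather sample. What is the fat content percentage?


Fat content = 0.38 / 5.13 x 100
Fat = 7.4%


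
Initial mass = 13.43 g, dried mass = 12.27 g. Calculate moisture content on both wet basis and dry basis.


Wet basis = 8.6%
Dry basis = 9.5%


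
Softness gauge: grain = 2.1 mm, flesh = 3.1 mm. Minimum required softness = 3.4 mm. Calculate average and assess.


Average = (2.1 + 3.1) / 2 = 2.60 mm
Minimum = 3.4 mm
Meets requirement: No


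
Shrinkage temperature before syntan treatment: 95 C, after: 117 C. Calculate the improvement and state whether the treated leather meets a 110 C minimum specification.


Improvement = 22 C
Meets 110 C spec: Yes


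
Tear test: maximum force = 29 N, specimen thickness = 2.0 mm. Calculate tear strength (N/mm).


Tear strength = force / thickness
Tear = 29 / 2.0 = 14.5 N/mm


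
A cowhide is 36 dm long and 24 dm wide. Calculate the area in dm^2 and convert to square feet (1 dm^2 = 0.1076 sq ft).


864 dm^2
92.97 sq ft

Area = 36 x 24 = 864 dm^2
Conversion: 864 x 0.1076 = 92.97 sq ft


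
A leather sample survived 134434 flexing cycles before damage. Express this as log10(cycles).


log10(134434) = 5.13


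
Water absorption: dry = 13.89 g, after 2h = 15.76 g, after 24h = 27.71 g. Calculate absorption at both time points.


WA (2h) = (15.76 - 13.89) / 13.89 x 100 = 13.5%
WA (24h) = (27.71 - 13.89) / 13.89 x 100 = 99.5%


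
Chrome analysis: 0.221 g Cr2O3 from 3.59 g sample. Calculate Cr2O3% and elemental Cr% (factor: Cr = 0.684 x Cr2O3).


Cr2O3% = 0.221 / 3.59 x 100 = 6.16%
Cr% = 6.16 x 0.684 = 4.21%


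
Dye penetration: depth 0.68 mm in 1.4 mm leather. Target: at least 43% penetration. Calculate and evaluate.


Penetration = 48.6%
Meets target: Yes

Penetration = 0.68 / 1.4 x 100 = 48.6%
Target: 43%
Meets target: Yes


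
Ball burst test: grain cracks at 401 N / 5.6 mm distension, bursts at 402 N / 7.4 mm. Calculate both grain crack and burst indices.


Crack index = 71.6 N/mm
Burst index = 54.3 N/mm

Crack index = 401 / 5.6 = 71.6 N/mm
Burst index = 402 / 7.4 = 54.3 N/mm


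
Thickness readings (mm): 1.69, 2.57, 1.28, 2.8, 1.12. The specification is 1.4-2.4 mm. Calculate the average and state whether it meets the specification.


Average = 1.89 mm
Within specification: Yes


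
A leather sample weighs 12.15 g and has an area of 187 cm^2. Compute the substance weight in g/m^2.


649.7 g/m^2

Substance weight = mass / area x 10000
SW = 12.15 / 187 x 10000
SW = 649.7 g/m^2


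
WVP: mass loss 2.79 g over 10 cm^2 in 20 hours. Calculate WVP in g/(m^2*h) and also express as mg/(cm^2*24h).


WVP = 2.79 / (10 x 20) x 10000 = 139.50 g/(m^2*h)
Mass loss in mg = 2.79 x 1000 = 2790 mg
Per cm^2 per 24h in mg: 2790 x 24 / (10 x 20) = 66960 / 200 = 334.80 mg/(cm^2*24h)


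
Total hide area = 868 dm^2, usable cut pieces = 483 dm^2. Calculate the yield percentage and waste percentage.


Yield = 483 / 868 x 100 = 55.6%
Waste = 868 - 483 = 385 dm^2
Waste% = 100 - 55.6 = 44.4%


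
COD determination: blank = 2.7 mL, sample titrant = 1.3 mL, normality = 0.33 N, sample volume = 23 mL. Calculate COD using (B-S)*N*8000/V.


160.7 mg/L


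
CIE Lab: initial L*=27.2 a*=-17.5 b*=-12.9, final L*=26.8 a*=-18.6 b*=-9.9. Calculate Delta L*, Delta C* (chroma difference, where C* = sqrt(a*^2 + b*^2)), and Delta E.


Delta L* = 26.8 - 27.2 = -0.4
C1* = sqrt((-17.5)^2 + (-12.9)^2) = 21.741
C2* = sqrt((-18.6)^2 + (-9.9)^2) = 21.071
Delta C* = 21.071 - 21.741 = -0.67
Delta E = sqrt((-0.4)^2 + (-1.1)^2 + (3.0)^2) = 3.22


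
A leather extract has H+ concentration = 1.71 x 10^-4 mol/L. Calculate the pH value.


pH = 3.77

pH = -log10[H+]
pH = -log10(1.71 x 10^-4) = 3.77


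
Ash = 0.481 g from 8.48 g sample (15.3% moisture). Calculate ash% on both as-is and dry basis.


As-is ash = 5.67%
Dry-basis ash = 6.70%

As-is ash% = 0.481 / 8.48 x 100 = 5.67%
Dry mass = 8.48 x (100 - 15.3) / 100 = 7.18256 g
Dry-basis ash% = 0.481 / 7.18256 x 100 = 6.70%


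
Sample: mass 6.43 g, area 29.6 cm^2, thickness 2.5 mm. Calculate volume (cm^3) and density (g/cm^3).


Thickness in cm = 2.5 / 10 = 0.25 cm
Volume = 29.6 x 0.25 = 7.400 cm^3
Density = 6.43 / 7.400 = 0.869 g/cm^3


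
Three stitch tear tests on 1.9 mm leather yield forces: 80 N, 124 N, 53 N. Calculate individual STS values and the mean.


STS1 = 80 / 1.9 = 42.1 N/mm
STS2 = 124 / 1.9 = 65.3 N/mm
STS3 = 53 / 1.9 = 27.9 N/mm
Mean = (42.1 + 65.3 + 27.9) / 3 = 45.1 N/mm


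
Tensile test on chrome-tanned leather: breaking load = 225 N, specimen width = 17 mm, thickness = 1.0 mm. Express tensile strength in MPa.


Cross-section = 17 x 1.0 = 17.0 mm^2
TS = 225 / 17.0 = 13.24 MPa
(1 N/mm^2 = 1 MPa)


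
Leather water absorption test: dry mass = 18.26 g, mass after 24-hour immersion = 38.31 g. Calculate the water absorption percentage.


109.8%

Water absorbed = 38.31 - 18.26 = 20.05 g
WA% = 20.05 / 18.26 x 100 = 109.8%


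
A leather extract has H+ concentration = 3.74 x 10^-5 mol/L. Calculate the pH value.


pH = -log10[H+]
pH = -log10(3.74 x 10^-5) = 4.43


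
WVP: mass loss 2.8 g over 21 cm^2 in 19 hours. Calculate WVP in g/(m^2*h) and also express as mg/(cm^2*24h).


WVP = 2.8 / (21 x 19) x 10000 = 70.18 g/(m^2*h)
Mass loss in mg = 2.8 x 1000 = 2800 mg
Per cm^2 per 24h in mg: 2800 x 24 / (21 x 19) = 67200 / 399 = 168.42 mg/(cm^2*24h)


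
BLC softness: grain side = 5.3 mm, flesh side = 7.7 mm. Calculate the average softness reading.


Average = (5.3 + 7.7) / 2
Average = 6.50 mm


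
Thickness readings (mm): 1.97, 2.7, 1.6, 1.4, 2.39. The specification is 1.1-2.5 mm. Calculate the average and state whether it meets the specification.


Sum = 10.06
Average = 10.06 / 5 = 2.01 mm
Specification range: 1.1 to 2.5 mm
Within spec: Yes


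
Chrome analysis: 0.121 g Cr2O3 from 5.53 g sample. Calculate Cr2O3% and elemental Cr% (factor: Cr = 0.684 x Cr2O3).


Cr2O3% = 0.121 / 5.53 x 100 = 2.19%
Cr% = 2.19 x 0.684 = 1.50%


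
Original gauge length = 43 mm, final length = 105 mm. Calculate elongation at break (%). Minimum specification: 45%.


Elongation = 144.2%
Meets spec: Yes

Extension = 105 - 43 = 62 mm
Elongation = 62 / 43 x 100 = 144.2%
Minimum required: 45%
Meets specification: Yes


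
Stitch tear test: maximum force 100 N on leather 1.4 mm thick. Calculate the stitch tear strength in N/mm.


71.4 N/mm

Stitch tear strength = force / thickness
STS = 100 / 1.4 = 71.4 N/mm


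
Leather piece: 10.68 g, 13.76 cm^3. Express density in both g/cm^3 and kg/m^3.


Density = 10.68 / 13.76 = 0.776 g/cm^3
Convert: 0.776 x 1000 = 776 kg/m^3


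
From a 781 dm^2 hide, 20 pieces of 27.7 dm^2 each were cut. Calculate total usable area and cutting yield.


Total usable = 20 x 27.7 = 554.0 dm^2
Yield = 554.0 / 781 x 100 = 70.9%


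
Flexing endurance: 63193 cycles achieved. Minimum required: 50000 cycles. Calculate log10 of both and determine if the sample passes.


log10(63193) = 4.80
log10(50000) = 4.70
Passes: Yes


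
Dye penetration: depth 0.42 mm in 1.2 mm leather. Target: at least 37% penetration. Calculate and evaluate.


Penetration = 35.0%
Meets target: No


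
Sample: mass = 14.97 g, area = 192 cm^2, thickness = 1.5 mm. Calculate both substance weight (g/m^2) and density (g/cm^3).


SW = 14.97 / 192 x 10000 = 779.7 g/m^2
Volume = 192 x 1.5 / 10 = 28.80 cm^3
Density = 14.97 / 28.80 = 0.520 g/cm^3


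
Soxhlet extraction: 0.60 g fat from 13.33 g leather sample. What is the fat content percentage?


4.5%

Fat content = 0.60 / 13.33 x 100
Fat = 4.5%


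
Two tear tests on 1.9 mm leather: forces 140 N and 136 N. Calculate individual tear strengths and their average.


Tear 1 = 140 / 1.9 = 73.7 N/mm
Tear 2 = 136 / 1.9 = 71.6 N/mm
Average = (73.7 + 71.6) / 2 = 72.7 N/mm


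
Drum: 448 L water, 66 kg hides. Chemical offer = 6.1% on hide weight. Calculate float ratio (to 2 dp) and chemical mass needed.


Float ratio = 6.79
Chemical needed = 4.026 kg


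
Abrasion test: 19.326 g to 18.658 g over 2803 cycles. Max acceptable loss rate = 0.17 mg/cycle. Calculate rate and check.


Rate = 0.238 mg/cycle
Passes: No


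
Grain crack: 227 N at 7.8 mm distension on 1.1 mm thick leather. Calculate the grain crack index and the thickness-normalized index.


Crack index = 29.1 N/mm
Normalized index = 26.5 N/mm per mm

Crack index = 227 / 7.8 = 29.1 N/mm
Normalized = 29.1 / 1.1 = 26.5 N/mm per mm


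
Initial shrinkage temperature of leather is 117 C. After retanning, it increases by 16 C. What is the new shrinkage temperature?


New Ts = 117 + 16 = 133 C


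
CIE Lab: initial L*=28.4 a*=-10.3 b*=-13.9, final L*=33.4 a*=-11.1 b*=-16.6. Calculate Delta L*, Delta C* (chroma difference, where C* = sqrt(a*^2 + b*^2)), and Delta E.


Delta L* = 33.4 - 28.4 = 5.0
C1* = sqrt((-10.3)^2 + (-13.9)^2) = 17.300
C2* = sqrt((-11.1)^2 + (-16.6)^2) = 19.969
Delta C* = 19.969 - 17.300 = 2.67
Delta E = sqrt((5.0)^2 + (-0.8)^2 + (-2.7)^2) = 5.74


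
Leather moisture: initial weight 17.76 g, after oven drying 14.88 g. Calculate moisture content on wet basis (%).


Moisture = 17.76 - 14.88 = 2.88 g
MC = 2.88 / 17.76 x 100 = 16.2%


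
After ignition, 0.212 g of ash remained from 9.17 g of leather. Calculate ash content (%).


Ash% = 0.212 / 9.17 x 100
Ash% = 2.31%


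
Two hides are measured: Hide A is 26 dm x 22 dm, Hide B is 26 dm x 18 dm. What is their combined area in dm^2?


Hide A area = 26 x 22 = 572 dm^2
Hide B area = 26 x 18 = 468 dm^2
Total = 572 + 468 = 1040 dm^2


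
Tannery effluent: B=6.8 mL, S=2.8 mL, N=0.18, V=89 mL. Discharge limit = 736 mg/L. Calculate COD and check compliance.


COD = 64.7 mg/L
Compliant: Yes


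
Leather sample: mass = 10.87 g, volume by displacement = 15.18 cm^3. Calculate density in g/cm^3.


0.716 g/cm^3


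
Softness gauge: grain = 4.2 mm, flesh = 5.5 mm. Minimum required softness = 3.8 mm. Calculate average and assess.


Average softness = 4.85 mm
Meets requirement: Yes


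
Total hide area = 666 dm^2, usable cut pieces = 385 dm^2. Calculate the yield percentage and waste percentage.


Yield = 385 / 666 x 100 = 57.8%
Waste = 666 - 385 = 281 dm^2
Waste% = 100 - 57.8 = 42.2%


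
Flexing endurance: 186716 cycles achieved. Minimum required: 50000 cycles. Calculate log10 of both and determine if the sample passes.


Achieved: log10 = 5.27
Required: log10 = 4.70
Passes: Yes

log10(186716) = 5.27
log10(50000) = 4.70
Passes: Yes


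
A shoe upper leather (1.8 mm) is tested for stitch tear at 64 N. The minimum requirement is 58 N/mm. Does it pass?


STS = 35.6 N/mm
Passes: No

STS = 64 / 1.8 = 35.6 N/mm
Minimum required: 58 N/mm
Passes: No


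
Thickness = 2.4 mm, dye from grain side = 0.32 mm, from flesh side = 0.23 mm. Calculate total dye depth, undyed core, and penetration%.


Total dyed = 0.32 + 0.23 = 0.55 mm
Undyed core = 2.4 - 0.55 = 1.85 mm
Penetration = 0.55 / 2.4 x 100 = 22.9%


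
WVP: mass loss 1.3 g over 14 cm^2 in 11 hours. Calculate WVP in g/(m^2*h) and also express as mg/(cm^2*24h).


WVP = 1.3 / (14 x 11) x 10000 = 84.42 g/(m^2*h)
Mass loss in mg = 1.3 x 1000 = 1300 mg
Per cm^2 per 24h in mg: 1300 x 24 / (14 x 11) = 31200 / 154 = 202.60 mg/(cm^2*24h)


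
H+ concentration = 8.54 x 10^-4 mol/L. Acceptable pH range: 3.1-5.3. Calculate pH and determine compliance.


pH = -log10(8.54 x 10^-4) = 3.07
Range: 3.1 to 5.3
Compliant: No


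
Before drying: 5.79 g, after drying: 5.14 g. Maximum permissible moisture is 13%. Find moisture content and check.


MC = (5.79 - 5.14) / 5.79 x 100 = 11.2%
Maximum: 13%
Acceptable: Yes


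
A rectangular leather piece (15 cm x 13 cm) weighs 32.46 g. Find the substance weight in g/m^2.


1664.6 g/m^2

Area = 15 x 13 = 195 cm^2
SW = 32.46 / 195 x 10000 = 1664.6 g/m^2


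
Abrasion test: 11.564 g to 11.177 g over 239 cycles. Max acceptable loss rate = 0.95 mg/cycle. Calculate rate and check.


Rate = 1.619 mg/cycle
Passes: No


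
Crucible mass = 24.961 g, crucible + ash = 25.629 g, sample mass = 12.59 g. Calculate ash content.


Ash mass = 25.629 - 24.961 = 0.668 g
Ash% = 0.668 / 12.59 x 100 = 5.31%


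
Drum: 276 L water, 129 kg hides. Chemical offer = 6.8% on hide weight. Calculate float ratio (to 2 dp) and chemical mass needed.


Float ratio = 2.14
Chemical needed = 8.772 kg


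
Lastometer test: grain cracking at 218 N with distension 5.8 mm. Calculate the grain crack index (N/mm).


37.6 N/mm

Grain crack index = force / distension
Index = 218 / 5.8 = 37.6 N/mm


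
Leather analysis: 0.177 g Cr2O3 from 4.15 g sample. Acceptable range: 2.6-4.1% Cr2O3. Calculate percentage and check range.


Cr2O3 = 4.27%
Within range: No

Cr2O3% = 0.177 / 4.15 x 100 = 4.27%
Acceptable range: 2.6 to 4.1%
Within range: No


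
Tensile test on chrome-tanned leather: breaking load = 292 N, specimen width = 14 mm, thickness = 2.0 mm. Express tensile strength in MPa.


10.43 MPa

Cross-section = 14 x 2.0 = 28.0 mm^2
TS = 292 / 28.0 = 10.43 MPa
(1 N/mm^2 = 1 MPa)


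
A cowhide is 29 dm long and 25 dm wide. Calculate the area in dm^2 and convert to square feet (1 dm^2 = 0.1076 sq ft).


Area = 29 x 25 = 725 dm^2
Conversion: 725 x 0.1076 = 78.01 sq ft


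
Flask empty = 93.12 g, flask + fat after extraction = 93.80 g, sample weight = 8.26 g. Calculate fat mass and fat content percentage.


Fat mass = 93.80 - 93.12 = 0.68 g
Fat% = 0.68 / 8.26 x 100 = 8.2%


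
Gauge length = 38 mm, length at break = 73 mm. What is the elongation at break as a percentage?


92.1%


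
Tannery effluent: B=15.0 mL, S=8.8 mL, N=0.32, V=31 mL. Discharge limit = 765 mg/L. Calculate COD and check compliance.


COD = (15.0 - 8.8) x 0.32 x 8000 / 31 = 512.0 mg/L
Limit: 765 mg/L
Compliant: Yes


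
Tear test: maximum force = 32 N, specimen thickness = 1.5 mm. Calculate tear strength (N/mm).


21.3 N/mm


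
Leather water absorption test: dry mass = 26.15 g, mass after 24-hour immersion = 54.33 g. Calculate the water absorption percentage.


Water absorbed = 54.33 - 26.15 = 28.18 g
WA% = 28.18 / 26.15 x 100 = 107.8%


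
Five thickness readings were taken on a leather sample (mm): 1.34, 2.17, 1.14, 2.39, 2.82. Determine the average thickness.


1.97 mm


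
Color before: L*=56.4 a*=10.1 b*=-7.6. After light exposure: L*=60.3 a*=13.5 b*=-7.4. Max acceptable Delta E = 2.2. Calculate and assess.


dL = 3.9, da = 3.4, db = 0.2
dE = sqrt((3.9)^2 + (3.4)^2 + (0.2)^2) = 5.18
Max = 2.2
Passes: No


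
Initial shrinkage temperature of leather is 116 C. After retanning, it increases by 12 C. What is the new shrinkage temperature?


New Ts = 116 + 12 = 128 C


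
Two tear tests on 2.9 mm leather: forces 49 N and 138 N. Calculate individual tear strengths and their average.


Tear 1 = 49 / 2.9 = 16.9 N/mm
Tear 2 = 138 / 2.9 = 47.6 N/mm
Average = (16.9 + 47.6) / 2 = 32.3 N/mm


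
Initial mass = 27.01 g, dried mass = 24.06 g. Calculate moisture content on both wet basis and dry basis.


Wet basis = 10.9%
Dry basis = 12.3%

Moisture lost = 27.01 - 24.06 = 2.95 g
Wet basis MC = 2.95 / 27.01 x 100 = 10.9%
Dry basis MC = 2.95 / 24.06 x 100 = 12.3%


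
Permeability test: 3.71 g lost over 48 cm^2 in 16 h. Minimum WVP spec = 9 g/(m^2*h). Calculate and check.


WVP = 3.71 / (48 x 16) x 10000 = 48.31 g/(m^2*h)
Minimum: 9 g/(m^2*h)
Meets spec: Yes


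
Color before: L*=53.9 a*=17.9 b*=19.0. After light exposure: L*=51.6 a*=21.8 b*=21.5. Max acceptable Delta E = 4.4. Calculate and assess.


dL = -2.3, da = 3.9, db = 2.5
dE = sqrt((-2.3)^2 + (3.9)^2 + (2.5)^2) = 5.17
Max = 4.4
Passes: No


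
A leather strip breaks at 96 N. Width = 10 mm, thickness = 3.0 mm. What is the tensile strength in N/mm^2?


3.20 N/mm^2


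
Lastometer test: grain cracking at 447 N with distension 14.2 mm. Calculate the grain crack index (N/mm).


31.5 N/mm

Grain crack index = force / distension
Index = 447 / 14.2 = 31.5 N/mm


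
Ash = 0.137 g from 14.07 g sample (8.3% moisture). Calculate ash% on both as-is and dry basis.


As-is ash = 0.97%
Dry-basis ash = 1.06%

As-is ash% = 0.137 / 14.07 x 100 = 0.97%
Dry mass = 14.07 x (100 - 8.3) / 100 = 12.90219 g
Dry-basis ash% = 0.137 / 12.90219 x 100 = 1.06%
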